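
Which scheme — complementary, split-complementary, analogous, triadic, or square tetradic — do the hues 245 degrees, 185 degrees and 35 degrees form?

split-complementary

Sort the hues: 35°, 185°, 245°.
Successive gaps around the wheel: 150°, 60°, 150°.
Two 150° gaps and one 60° gap — a base hue opposite a pair of accents 30° either side of its complement — is the split-complementary pattern.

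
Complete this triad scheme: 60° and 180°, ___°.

300°

A triad places three hues 120° apart.
The full set through 60° is {60°, 180°, 300°}.
Given {60°, 180°}, the missing hue is 300°.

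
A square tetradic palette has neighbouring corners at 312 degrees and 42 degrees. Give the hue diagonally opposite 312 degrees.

132°

A square tetradic scheme places four hues 90° apart; opposite corners are 180° apart.
312 + 180 = 492 → 492 − 360 = 132°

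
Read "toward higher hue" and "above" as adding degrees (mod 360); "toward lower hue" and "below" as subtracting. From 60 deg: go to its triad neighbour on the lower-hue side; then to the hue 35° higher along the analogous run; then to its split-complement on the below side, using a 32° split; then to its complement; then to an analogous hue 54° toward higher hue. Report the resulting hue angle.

triadic ↓ −120°: 60 − 120 = -60 → -60 + 360 = 300°
analog 35° ↑ +35°: 300 + 35 = 335°
split-comp 32° ↓ +148°: 335 + 148 = 483 → 483 − 360 = 123°
complement +180°: 123 + 180 = 303°
analog 54° ↑ +54°: 303 + 54 = 357°

357°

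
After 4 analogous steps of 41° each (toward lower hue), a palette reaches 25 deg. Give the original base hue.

189°

4 steps of 41° (toward lower hue) give a net shift of −164°.
Start = end − shift: 25 + 164 = 189°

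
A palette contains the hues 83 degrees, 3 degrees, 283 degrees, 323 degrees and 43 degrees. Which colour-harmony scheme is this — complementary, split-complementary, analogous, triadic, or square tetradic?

Sort the hues: 3°, 43°, 83°, 283°, 323°.
Successive gaps around the wheel: 40°, 40°, 200°, 40°, 40°.
A run of hues at equal small steps (40°) with one large closing gap is an analogous group.

analogous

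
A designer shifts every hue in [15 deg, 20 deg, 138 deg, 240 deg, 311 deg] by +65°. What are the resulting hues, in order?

80°, 85°, 203°, 305°, 16°

15 + 65 = 80°
20 + 65 = 85°
138 + 65 = 203°
240 + 65 = 305°
311 + 65 = 376 → 376 − 360 = 16°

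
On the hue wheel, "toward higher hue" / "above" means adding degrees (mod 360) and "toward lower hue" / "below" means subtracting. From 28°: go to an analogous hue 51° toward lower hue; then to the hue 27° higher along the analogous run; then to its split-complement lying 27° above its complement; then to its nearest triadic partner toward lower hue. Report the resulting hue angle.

analog 51° ↓ −51°: 28 − 51 = -23 → -23 + 360 = 337°
analog 27° ↑ +27°: 337 + 27 = 364 → 364 − 360 = 4°
split-comp 27° ↑ +207°: 4 + 207 = 211°
triadic ↓ −120°: 211 − 120 = 91°

91°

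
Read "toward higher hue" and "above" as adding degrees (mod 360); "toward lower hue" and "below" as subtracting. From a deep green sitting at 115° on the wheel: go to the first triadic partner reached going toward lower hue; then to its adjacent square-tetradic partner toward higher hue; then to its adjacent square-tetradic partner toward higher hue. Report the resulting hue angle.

triadic ↓ −120°: 115 − 120 = -5 → -5 + 360 = 355°
square ↑ +90°: 355 + 90 = 445 → 445 − 360 = 85°
square ↑ +90°: 85 + 90 = 175°

175°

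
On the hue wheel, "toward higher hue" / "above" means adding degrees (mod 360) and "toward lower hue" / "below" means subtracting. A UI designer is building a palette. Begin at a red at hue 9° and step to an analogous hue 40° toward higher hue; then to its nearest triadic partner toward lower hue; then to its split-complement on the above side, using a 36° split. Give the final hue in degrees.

145°

+40° (analog 40° ↑): 9 + 40 = 49°
−120° (triadic ↓): 49 − 120 = -71 → -71 + 360 = 289°
+216° (split-comp 36° ↑): 289 + 216 = 505 → 505 − 360 = 145°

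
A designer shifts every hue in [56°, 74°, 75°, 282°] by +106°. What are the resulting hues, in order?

56 + 106 = 162°
74 + 106 = 180°
75 + 106 = 181°
282 + 106 = 388 → 388 − 360 = 28°

162°, 180°, 181°, 28°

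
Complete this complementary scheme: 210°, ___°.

30°

The complement sits 180° across the wheel.
The full set through 210° is {30°, 210°}.
Given {210°}, the missing hue is 30°.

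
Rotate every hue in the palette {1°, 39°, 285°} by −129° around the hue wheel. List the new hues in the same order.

1 − 129 = -128 → -128 + 360 = 232°
39 − 129 = -90 → -90 + 360 = 270°
285 − 129 = 156°

232°, 270°, 156°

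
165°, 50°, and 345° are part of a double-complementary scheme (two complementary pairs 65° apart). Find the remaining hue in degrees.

230°

A rectangular tetradic uses two complementary pairs 65° apart: offsets 0°, 65°, 180°, 245°.
Among {50°, 165°, 345°}, 165° and 345° are a 180° pair.
The remaining hue 50° needs its own complement: 50 + 180 = 230°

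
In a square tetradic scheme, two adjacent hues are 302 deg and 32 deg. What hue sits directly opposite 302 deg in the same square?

A square tetradic scheme places four hues 90° apart; opposite corners are 180° apart.
302 + 180 = 482 → 482 − 360 = 122°

122°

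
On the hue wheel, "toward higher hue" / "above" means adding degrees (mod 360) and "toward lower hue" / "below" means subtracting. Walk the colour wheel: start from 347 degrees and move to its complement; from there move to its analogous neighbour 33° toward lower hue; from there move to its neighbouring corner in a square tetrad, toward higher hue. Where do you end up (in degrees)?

224°

complement +180°: 347 + 180 = 527 → 527 − 360 = 167°
analog 33° ↓ −33°: 167 − 33 = 134°
square ↑ +90°: 134 + 90 = 224°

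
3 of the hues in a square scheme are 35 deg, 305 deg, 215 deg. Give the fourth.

125°

A square tetradic scheme places four hues every 90°.
The full set through 35° is {35°, 125°, 215°, 305°}.
Given {35°, 215°, 305°}, the missing hue is 125°.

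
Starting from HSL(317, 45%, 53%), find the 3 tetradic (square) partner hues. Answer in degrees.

A square tetradic scheme places four hues every 90°.
317 + 90 = 407 → 407 − 360 = 47°
317 + 180 = 497 → 497 − 360 = 137°
317 + 270 = 587 → 587 − 360 = 227°

47°, 137° and 227°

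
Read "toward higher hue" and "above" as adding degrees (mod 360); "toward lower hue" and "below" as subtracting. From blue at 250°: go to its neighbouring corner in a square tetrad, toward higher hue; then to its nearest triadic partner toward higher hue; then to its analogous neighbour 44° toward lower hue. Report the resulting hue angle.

square ↑ +90°: 250 + 90 = 340°
triadic ↑ +120°: 340 + 120 = 460 → 460 − 360 = 100°
analog 44° ↓ −44°: 100 − 44 = 56°

56°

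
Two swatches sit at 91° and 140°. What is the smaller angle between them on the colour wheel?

49°

|91 − 140| = 49.
49 ≤ 180, so the shorter arc is 49°.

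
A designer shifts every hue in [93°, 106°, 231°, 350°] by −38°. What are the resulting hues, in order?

55°, 68°, 193°, 312°

93 − 38 = 55°
106 − 38 = 68°
231 − 38 = 193°
350 − 38 = 312°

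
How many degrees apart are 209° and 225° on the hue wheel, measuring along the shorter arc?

16°

|209 − 225| = 16.
16 ≤ 180, so the shorter arc is 16°.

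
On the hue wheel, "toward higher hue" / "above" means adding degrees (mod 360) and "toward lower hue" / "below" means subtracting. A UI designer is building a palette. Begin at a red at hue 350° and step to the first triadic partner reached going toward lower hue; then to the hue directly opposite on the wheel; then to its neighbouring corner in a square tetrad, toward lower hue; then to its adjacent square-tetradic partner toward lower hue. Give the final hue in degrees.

230°

triadic ↓ −120°: 350 − 120 = 230°
complement +180°: 230 + 180 = 410 → 410 − 360 = 50°
square ↓ −90°: 50 − 90 = -40 → -40 + 360 = 320°
square ↓ −90°: 320 − 90 = 230°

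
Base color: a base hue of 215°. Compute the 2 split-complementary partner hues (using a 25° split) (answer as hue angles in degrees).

10° and 60°

Complement of 215°: 215 + 180 = 395 → 395 − 360 = 35°
35 − 25 = 10°
35 + 25 = 60°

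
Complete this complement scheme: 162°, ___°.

342°

The complement sits 180° across the wheel.
The full set through 162° is {162°, 342°}.
Given {162°}, the missing hue is 342°.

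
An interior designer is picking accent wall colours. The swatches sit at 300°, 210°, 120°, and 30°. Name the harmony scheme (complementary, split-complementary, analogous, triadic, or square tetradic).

Sort the hues: 30°, 120°, 210°, 300°.
Successive gaps around the wheel: 90°, 90°, 90°, 90°.
Four hues every 90° form a square tetradic scheme.

square tetradic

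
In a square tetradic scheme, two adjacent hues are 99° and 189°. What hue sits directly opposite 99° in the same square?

279°

A square tetradic scheme places four hues 90° apart; opposite corners are 180° apart.
99 + 180 = 279°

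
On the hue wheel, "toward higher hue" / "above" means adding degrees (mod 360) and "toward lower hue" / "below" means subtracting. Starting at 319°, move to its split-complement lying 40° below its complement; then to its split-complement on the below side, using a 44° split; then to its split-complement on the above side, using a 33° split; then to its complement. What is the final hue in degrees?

268°

319 + 140 = 459 → 459 − 360 = 99°   (split-comp 40° ↓)
99 + 136 = 235°   (split-comp 44° ↓)
235 + 213 = 448 → 448 − 360 = 88°   (split-comp 33° ↑)
88 + 180 = 268°   (complement)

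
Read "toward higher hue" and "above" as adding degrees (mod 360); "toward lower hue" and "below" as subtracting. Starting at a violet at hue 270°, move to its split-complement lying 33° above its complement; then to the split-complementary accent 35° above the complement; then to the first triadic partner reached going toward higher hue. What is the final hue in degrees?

270 + 213 = 483 → 483 − 360 = 123°   (split-comp 33° ↑)
123 + 215 = 338°   (split-comp 35° ↑)
338 + 120 = 458 → 458 − 360 = 98°   (triadic ↑)

98°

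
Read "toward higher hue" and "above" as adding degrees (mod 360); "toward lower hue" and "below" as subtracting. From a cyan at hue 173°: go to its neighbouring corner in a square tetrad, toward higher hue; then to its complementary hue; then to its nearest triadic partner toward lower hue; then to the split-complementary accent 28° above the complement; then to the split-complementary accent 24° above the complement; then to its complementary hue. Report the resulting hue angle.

195°

square ↑ +90°: 173 + 90 = 263°
complement +180°: 263 + 180 = 443 → 443 − 360 = 83°
triadic ↓ −120°: 83 − 120 = -37 → -37 + 360 = 323°
split-comp 28° ↑ +208°: 323 + 208 = 531 → 531 − 360 = 171°
split-comp 24° ↑ +204°: 171 + 204 = 375 → 375 − 360 = 15°
complement +180°: 15 + 180 = 195°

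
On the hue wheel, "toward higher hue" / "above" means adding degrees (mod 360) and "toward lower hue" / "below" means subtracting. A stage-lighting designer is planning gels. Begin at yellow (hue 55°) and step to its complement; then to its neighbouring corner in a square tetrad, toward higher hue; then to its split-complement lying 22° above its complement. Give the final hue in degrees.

167°

55 + 180 = 235°   (complement)
235 + 90 = 325°   (square ↑)
325 + 202 = 527 → 527 − 360 = 167°   (split-comp 22° ↑)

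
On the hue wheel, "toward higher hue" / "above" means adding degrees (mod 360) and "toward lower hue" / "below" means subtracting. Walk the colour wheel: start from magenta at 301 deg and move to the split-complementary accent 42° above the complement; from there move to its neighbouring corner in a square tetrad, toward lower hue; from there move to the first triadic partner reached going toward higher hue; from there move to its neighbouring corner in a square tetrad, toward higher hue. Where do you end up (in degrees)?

split-comp 42° ↑ +222°: 301 + 222 = 523 → 523 − 360 = 163°
square ↓ −90°: 163 − 90 = 73°
triadic ↑ +120°: 73 + 120 = 193°
square ↑ +90°: 193 + 90 = 283°

283°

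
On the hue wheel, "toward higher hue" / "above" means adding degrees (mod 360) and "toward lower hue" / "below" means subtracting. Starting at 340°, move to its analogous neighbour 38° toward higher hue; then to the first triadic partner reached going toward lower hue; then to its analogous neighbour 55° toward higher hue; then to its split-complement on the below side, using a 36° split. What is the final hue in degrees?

97°

340 + 38 = 378 → 378 − 360 = 18°   (analog 38° ↑)
18 − 120 = -102 → -102 + 360 = 258°   (triadic ↓)
258 + 55 = 313°   (analog 55° ↑)
313 + 144 = 457 → 457 − 360 = 97°   (split-comp 36° ↓)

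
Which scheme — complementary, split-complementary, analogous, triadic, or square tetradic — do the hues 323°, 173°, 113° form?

Sort the hues: 113°, 173°, 323°.
Successive gaps around the wheel: 60°, 150°, 150°.
Two 150° gaps and one 60° gap — a base hue opposite a pair of accents 30° either side of its complement — is the split-complementary pattern.

split-complementary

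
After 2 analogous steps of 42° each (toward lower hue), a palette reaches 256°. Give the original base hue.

340°

2 steps of 42° (toward lower hue) give a net shift of −84°.
Start = end − shift: 256 + 84 = 340°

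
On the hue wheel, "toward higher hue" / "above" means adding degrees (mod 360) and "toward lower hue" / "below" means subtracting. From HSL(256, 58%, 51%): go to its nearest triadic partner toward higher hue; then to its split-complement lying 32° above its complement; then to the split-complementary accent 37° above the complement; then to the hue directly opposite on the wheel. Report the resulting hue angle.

265°

256 + 120 = 376 → 376 − 360 = 16°   (triadic ↑)
16 + 212 = 228°   (split-comp 32° ↑)
228 + 217 = 445 → 445 − 360 = 85°   (split-comp 37° ↑)
85 + 180 = 265°   (complement)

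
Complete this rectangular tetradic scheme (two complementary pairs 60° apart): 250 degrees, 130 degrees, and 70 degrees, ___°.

310°

A rectangular tetradic uses two complementary pairs 60° apart: offsets 0°, 60°, 180°, 240°.
Among {70°, 130°, 250°}, 250° and 70° are a 180° pair.
The remaining hue 130° needs its own complement: 130 + 180 = 310°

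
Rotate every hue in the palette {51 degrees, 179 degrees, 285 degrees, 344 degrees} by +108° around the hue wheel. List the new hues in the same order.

51 + 108 = 159°
179 + 108 = 287°
285 + 108 = 393 → 393 − 360 = 33°
344 + 108 = 452 → 452 − 360 = 92°

159°, 287°, 33°, 92°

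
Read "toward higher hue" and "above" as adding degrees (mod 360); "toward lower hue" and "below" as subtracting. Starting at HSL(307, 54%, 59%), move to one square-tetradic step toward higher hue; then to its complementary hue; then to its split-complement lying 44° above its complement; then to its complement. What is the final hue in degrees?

261°

square ↑ +90°: 307 + 90 = 397 → 397 − 360 = 37°
complement +180°: 37 + 180 = 217°
split-comp 44° ↑ +224°: 217 + 224 = 441 → 441 − 360 = 81°
complement +180°: 81 + 180 = 261°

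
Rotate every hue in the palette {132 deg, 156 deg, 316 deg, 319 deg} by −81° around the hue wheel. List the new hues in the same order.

51°, 75°, 235°, 238°

132 − 81 = 51°
156 − 81 = 75°
316 − 81 = 235°
319 − 81 = 238°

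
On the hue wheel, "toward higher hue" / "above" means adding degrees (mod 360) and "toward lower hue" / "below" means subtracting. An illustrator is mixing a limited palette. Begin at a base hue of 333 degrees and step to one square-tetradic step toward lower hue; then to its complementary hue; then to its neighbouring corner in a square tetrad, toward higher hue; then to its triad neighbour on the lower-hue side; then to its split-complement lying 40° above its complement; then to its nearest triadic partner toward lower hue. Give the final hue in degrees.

−90° (square ↓): 333 − 90 = 243°
+180° (complement): 243 + 180 = 423 → 423 − 360 = 63°
+90° (square ↑): 63 + 90 = 153°
−120° (triadic ↓): 153 − 120 = 33°
+220° (split-comp 40° ↑): 33 + 220 = 253°
−120° (triadic ↓): 253 − 120 = 133°

133°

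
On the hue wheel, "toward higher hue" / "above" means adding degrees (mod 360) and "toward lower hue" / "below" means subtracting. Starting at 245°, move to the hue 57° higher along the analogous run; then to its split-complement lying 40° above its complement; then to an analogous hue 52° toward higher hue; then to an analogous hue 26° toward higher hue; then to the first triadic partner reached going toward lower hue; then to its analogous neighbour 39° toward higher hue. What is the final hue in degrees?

159°

245 + 57 = 302°   (analog 57° ↑)
302 + 220 = 522 → 522 − 360 = 162°   (split-comp 40° ↑)
162 + 52 = 214°   (analog 52° ↑)
214 + 26 = 240°   (analog 26° ↑)
240 − 120 = 120°   (triadic ↓)
120 + 39 = 159°   (analog 39° ↑)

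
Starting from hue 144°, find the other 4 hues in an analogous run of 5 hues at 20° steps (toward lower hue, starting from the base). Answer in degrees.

124°, 104°, 84°, 64°

144 − 20 = 124°
144 − 40 = 104°
144 − 60 = 84°
144 − 80 = 64°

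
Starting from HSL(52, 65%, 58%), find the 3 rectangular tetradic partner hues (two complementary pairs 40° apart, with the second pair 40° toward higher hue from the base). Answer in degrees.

92°, 232°, 272°

A rectangular tetradic uses two complementary pairs 40° apart: offsets 0°, 40°, 180°, 220°.
52 + 40 = 92°
52 + 180 = 232°
52 + 220 = 272°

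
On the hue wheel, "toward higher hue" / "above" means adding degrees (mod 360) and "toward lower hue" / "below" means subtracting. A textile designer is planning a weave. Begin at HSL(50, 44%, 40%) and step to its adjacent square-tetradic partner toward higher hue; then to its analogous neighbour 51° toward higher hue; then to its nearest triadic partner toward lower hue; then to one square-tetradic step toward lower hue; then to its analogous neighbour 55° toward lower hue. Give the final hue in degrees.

+90° (square ↑): 50 + 90 = 140°
+51° (analog 51° ↑): 140 + 51 = 191°
−120° (triadic ↓): 191 − 120 = 71°
−90° (square ↓): 71 − 90 = -19 → -19 + 360 = 341°
−55° (analog 55° ↓): 341 − 55 = 286°

286°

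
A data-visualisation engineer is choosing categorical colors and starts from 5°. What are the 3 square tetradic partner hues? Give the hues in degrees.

95°, 185°, 275°

A square tetradic scheme places four hues every 90°.
5 + 90 = 95°
5 + 180 = 185°
5 + 270 = 275°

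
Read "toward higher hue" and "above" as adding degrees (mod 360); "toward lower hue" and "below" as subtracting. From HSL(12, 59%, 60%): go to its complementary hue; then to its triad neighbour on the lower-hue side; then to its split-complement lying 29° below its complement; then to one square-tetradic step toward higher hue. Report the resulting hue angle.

+180° (complement): 12 + 180 = 192°
−120° (triadic ↓): 192 − 120 = 72°
+151° (split-comp 29° ↓): 72 + 151 = 223°
+90° (square ↑): 223 + 90 = 313°

313°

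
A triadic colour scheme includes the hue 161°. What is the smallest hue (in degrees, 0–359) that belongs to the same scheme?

41°

A triad places three hues 120° apart.
The full set through 161° is {41°, 161°, 281°}.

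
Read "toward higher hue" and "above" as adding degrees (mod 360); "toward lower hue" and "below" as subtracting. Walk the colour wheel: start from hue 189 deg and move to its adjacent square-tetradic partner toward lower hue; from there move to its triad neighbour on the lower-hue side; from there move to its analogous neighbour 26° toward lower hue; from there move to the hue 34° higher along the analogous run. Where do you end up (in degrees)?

square ↓ −90°: 189 − 90 = 99°
triadic ↓ −120°: 99 − 120 = -21 → -21 + 360 = 339°
analog 26° ↓ −26°: 339 − 26 = 313°
analog 34° ↑ +34°: 313 + 34 = 347°

347°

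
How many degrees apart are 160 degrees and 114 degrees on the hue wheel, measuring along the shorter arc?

|160 − 114| = 46.
46 ≤ 180, so the shorter arc is 46°.

46°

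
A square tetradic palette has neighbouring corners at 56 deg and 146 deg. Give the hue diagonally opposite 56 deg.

A square tetradic scheme places four hues 90° apart; opposite corners are 180° apart.
56 + 180 = 236°

236°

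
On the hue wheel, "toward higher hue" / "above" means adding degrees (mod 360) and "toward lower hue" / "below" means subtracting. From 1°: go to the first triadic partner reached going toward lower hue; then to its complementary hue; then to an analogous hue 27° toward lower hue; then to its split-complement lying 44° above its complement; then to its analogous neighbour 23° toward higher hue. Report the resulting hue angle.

281°

−120° (triadic ↓): 1 − 120 = -119 → -119 + 360 = 241°
+180° (complement): 241 + 180 = 421 → 421 − 360 = 61°
−27° (analog 27° ↓): 61 − 27 = 34°
+224° (split-comp 44° ↑): 34 + 224 = 258°
+23° (analog 23° ↑): 258 + 23 = 281°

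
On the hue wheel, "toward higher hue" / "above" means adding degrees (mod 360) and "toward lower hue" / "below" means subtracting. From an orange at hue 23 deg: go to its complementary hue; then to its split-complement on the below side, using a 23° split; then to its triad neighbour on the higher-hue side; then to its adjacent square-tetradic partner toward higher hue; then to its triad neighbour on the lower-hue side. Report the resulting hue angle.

90°

23 + 180 = 203°   (complement)
203 + 157 = 360 → 360 − 360 = 0°   (split-comp 23° ↓)
0 + 120 = 120°   (triadic ↑)
120 + 90 = 210°   (square ↑)
210 − 120 = 90°   (triadic ↓)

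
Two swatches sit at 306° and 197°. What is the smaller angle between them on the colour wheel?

|306 − 197| = 109.
109 ≤ 180, so the shorter arc is 109°.

109°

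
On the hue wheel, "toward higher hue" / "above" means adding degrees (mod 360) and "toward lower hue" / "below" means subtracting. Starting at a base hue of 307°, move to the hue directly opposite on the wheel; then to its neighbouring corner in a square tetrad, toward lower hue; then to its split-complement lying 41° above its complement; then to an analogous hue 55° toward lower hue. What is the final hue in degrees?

203°

307 + 180 = 487 → 487 − 360 = 127°   (complement)
127 − 90 = 37°   (square ↓)
37 + 221 = 258°   (split-comp 41° ↑)
258 − 55 = 203°   (analog 55° ↓)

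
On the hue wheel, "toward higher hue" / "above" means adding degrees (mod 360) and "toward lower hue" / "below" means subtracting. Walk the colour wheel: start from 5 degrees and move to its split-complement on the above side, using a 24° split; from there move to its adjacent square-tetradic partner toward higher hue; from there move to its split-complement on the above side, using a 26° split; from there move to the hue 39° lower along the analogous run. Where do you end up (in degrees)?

5 + 204 = 209°   (split-comp 24° ↑)
209 + 90 = 299°   (square ↑)
299 + 206 = 505 → 505 − 360 = 145°   (split-comp 26° ↑)
145 − 39 = 106°   (analog 39° ↓)

106°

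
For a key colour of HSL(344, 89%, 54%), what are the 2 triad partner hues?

A triad places three hues 120° apart.
344 + 120 = 464 → 464 − 360 = 104°
344 + 240 = 584 → 584 − 360 = 224°

104° and 224°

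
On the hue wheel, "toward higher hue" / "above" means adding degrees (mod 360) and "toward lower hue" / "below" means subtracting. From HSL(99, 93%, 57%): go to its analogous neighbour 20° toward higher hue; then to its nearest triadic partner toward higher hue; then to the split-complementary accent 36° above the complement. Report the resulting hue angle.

+20° (analog 20° ↑): 99 + 20 = 119°
+120° (triadic ↑): 119 + 120 = 239°
+216° (split-comp 36° ↑): 239 + 216 = 455 → 455 − 360 = 95°

95°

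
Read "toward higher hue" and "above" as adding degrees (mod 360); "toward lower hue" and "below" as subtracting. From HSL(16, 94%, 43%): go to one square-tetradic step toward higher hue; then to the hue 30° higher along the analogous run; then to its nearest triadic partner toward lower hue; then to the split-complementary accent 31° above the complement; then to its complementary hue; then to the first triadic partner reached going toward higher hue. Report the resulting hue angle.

167°

square ↑ +90°: 16 + 90 = 106°
analog 30° ↑ +30°: 106 + 30 = 136°
triadic ↓ −120°: 136 − 120 = 16°
split-comp 31° ↑ +211°: 16 + 211 = 227°
complement +180°: 227 + 180 = 407 → 407 − 360 = 47°
triadic ↑ +120°: 47 + 120 = 167°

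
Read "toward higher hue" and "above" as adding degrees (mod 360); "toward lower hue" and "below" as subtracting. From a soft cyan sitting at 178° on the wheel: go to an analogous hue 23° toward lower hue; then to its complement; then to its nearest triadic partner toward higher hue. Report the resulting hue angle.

95°

−23° (analog 23° ↓): 178 − 23 = 155°
+180° (complement): 155 + 180 = 335°
+120° (triadic ↑): 335 + 120 = 455 → 455 − 360 = 95°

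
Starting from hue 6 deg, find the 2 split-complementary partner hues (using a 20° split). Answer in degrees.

Split-complementary hues sit 20° either side of the complement.
Complement of 6 deg: 6 + 180 = 186°
186 − 20 = 166°
186 + 20 = 206°

166° and 206°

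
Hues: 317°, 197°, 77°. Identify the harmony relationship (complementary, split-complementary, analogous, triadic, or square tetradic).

triadic

Sort the hues: 77°, 197°, 317°.
Successive gaps around the wheel: 120°, 120°, 120°.
Three hues equally spaced 120° apart form a triad.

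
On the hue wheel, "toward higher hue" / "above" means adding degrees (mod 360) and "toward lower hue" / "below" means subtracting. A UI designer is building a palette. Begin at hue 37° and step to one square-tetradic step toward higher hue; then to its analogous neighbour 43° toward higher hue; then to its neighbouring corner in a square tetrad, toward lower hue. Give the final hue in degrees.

80°

37 + 90 = 127°   (square ↑)
127 + 43 = 170°   (analog 43° ↑)
170 − 90 = 80°   (square ↓)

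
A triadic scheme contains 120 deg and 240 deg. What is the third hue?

0°

A triad spaces three hues 120° apart.
The full set is {0°, 120°, 240°}.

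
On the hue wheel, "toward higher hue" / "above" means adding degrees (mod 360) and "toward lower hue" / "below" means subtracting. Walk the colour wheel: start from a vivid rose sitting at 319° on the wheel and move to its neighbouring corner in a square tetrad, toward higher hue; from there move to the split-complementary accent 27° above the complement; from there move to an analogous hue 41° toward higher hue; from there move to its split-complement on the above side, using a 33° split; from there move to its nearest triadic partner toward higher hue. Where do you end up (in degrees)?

square ↑ +90°: 319 + 90 = 409 → 409 − 360 = 49°
split-comp 27° ↑ +207°: 49 + 207 = 256°
analog 41° ↑ +41°: 256 + 41 = 297°
split-comp 33° ↑ +213°: 297 + 213 = 510 → 510 − 360 = 150°
triadic ↑ +120°: 150 + 120 = 270°

270°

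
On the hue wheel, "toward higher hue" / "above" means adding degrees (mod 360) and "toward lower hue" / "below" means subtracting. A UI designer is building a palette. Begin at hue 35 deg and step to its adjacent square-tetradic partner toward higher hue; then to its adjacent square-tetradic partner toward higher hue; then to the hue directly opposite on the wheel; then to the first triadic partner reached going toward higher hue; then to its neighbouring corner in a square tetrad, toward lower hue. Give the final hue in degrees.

65°

square ↑ +90°: 35 + 90 = 125°
square ↑ +90°: 125 + 90 = 215°
complement +180°: 215 + 180 = 395 → 395 − 360 = 35°
triadic ↑ +120°: 35 + 120 = 155°
square ↓ −90°: 155 − 90 = 65°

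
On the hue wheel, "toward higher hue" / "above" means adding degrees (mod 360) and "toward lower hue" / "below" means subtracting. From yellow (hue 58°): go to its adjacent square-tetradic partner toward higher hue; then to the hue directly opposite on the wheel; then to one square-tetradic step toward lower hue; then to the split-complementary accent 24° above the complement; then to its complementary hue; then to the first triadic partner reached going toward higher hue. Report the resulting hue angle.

+90° (square ↑): 58 + 90 = 148°
+180° (complement): 148 + 180 = 328°
−90° (square ↓): 328 − 90 = 238°
+204° (split-comp 24° ↑): 238 + 204 = 442 → 442 − 360 = 82°
+180° (complement): 82 + 180 = 262°
+120° (triadic ↑): 262 + 120 = 382 → 382 − 360 = 22°

22°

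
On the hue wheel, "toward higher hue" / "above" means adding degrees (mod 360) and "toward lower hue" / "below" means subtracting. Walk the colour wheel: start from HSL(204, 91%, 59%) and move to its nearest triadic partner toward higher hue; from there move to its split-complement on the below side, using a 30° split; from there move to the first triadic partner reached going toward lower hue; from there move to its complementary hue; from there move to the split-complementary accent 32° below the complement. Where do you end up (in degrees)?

triadic ↑ +120°: 204 + 120 = 324°
split-comp 30° ↓ +150°: 324 + 150 = 474 → 474 − 360 = 114°
triadic ↓ −120°: 114 − 120 = -6 → -6 + 360 = 354°
complement +180°: 354 + 180 = 534 → 534 − 360 = 174°
split-comp 32° ↓ +148°: 174 + 148 = 322°

322°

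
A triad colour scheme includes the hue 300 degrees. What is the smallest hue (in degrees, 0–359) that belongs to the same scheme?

A triad places three hues 120° apart.
The full set through 300° is {60°, 180°, 300°}.

60°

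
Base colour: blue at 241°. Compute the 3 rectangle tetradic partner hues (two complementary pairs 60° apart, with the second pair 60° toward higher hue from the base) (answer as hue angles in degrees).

301°, 61°, and 121°

A rectangular tetradic uses two complementary pairs 60° apart: offsets 0°, 60°, 180°, 240°.
241 + 60 = 301°
241 + 180 = 421 → 421 − 360 = 61°
241 + 240 = 481 → 481 − 360 = 121°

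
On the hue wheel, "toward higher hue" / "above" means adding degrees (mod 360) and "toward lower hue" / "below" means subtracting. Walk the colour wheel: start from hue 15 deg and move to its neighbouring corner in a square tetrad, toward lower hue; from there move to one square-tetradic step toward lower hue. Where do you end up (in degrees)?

−90° (square ↓): 15 − 90 = -75 → -75 + 360 = 285°
−90° (square ↓): 285 − 90 = 195°

195°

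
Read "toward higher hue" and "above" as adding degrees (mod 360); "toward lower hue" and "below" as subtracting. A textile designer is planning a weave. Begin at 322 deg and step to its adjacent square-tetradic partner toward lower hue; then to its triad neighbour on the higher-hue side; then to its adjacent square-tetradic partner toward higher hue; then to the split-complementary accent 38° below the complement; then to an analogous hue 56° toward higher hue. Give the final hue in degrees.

280°

square ↓ −90°: 322 − 90 = 232°
triadic ↑ +120°: 232 + 120 = 352°
square ↑ +90°: 352 + 90 = 442 → 442 − 360 = 82°
split-comp 38° ↓ +142°: 82 + 142 = 224°
analog 56° ↑ +56°: 224 + 56 = 280°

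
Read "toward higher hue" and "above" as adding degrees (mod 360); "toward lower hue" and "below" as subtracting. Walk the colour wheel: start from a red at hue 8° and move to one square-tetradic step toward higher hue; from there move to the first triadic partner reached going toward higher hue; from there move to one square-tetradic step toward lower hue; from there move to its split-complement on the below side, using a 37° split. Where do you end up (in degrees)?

square ↑ +90°: 8 + 90 = 98°
triadic ↑ +120°: 98 + 120 = 218°
square ↓ −90°: 218 − 90 = 128°
split-comp 37° ↓ +143°: 128 + 143 = 271°

271°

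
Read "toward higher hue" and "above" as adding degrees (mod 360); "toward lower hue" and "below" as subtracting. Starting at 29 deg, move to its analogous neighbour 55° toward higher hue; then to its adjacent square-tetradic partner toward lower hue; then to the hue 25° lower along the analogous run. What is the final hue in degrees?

329°

analog 55° ↑ +55°: 29 + 55 = 84°
square ↓ −90°: 84 − 90 = -6 → -6 + 360 = 354°
analog 25° ↓ −25°: 354 − 25 = 329°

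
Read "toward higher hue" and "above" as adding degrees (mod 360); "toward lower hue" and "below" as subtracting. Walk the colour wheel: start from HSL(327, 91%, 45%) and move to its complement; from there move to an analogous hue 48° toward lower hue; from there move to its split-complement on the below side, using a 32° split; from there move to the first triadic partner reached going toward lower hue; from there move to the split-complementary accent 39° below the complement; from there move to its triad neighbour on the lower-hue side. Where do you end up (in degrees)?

148°

327 + 180 = 507 → 507 − 360 = 147°   (complement)
147 − 48 = 99°   (analog 48° ↓)
99 + 148 = 247°   (split-comp 32° ↓)
247 − 120 = 127°   (triadic ↓)
127 + 141 = 268°   (split-comp 39° ↓)
268 − 120 = 148°   (triadic ↓)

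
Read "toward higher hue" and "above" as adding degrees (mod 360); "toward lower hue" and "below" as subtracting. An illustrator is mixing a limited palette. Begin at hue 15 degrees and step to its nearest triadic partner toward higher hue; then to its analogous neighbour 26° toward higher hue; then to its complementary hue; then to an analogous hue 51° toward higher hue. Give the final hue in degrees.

32°

15 + 120 = 135°   (triadic ↑)
135 + 26 = 161°   (analog 26° ↑)
161 + 180 = 341°   (complement)
341 + 51 = 392 → 392 − 360 = 32°   (analog 51° ↑)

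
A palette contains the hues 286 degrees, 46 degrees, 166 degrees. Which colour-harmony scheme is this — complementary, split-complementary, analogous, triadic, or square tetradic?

triadic

Sort the hues: 46°, 166°, 286°.
Successive gaps around the wheel: 120°, 120°, 120°.
Three hues equally spaced 120° apart form a triad.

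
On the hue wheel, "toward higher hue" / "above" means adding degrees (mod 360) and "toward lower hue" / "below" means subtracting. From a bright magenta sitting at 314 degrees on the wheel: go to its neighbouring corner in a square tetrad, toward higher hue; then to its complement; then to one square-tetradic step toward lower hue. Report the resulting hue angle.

314 + 90 = 404 → 404 − 360 = 44°   (square ↑)
44 + 180 = 224°   (complement)
224 − 90 = 134°   (square ↓)

134°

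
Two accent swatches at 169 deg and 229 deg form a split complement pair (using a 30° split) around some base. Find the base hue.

19°

The accents sit 30° either side of the complement, so the complement is their short-arc midpoint on the wheel.
Short-arc midpoint of 169° and 229°: 199°.
Base is 180° from the complement: 199 − 180 = 19°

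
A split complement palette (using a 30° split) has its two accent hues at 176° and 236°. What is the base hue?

26°

The accents sit 30° either side of the complement, so the complement is their short-arc midpoint on the wheel.
Short-arc midpoint of 176° and 236°: 206°.
Base is 180° from the complement: 206 − 180 = 26°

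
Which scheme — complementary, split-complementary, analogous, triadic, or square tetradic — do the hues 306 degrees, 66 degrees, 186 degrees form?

Sort the hues: 66°, 186°, 306°.
Successive gaps around the wheel: 120°, 120°, 120°.
Three hues equally spaced 120° apart form a triad.

triadic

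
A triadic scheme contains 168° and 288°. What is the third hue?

A triad spaces three hues 120° apart.
The full set is {48°, 168°, 288°}.

48°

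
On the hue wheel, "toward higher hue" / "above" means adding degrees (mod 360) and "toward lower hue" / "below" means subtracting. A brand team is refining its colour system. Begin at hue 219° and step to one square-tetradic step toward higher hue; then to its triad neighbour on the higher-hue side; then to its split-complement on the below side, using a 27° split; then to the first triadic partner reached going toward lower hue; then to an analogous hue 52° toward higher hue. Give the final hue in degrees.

154°

+90° (square ↑): 219 + 90 = 309°
+120° (triadic ↑): 309 + 120 = 429 → 429 − 360 = 69°
+153° (split-comp 27° ↓): 69 + 153 = 222°
−120° (triadic ↓): 222 − 120 = 102°
+52° (analog 52° ↑): 102 + 52 = 154°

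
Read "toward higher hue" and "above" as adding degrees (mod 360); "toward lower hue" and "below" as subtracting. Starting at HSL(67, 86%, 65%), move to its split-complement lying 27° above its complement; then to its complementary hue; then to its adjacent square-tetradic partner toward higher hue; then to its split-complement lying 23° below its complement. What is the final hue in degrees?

+207° (split-comp 27° ↑): 67 + 207 = 274°
+180° (complement): 274 + 180 = 454 → 454 − 360 = 94°
+90° (square ↑): 94 + 90 = 184°
+157° (split-comp 23° ↓): 184 + 157 = 341°

341°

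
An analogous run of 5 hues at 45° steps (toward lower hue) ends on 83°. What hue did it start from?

263°

4 steps of 45° (toward lower hue) give a net shift of −180°.
Start = end − shift: 83 + 180 = 263°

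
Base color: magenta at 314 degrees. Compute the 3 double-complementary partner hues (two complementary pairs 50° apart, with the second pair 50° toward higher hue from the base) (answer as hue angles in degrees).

4°, 134°, 184°

A rectangular tetradic uses two complementary pairs 50° apart: offsets 0°, 50°, 180°, 230°.
314 + 50 = 364 → 364 − 360 = 4°
314 + 180 = 494 → 494 − 360 = 134°
314 + 230 = 544 → 544 − 360 = 184°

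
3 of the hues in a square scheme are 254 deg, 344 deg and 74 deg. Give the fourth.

164°

A square tetradic scheme places four hues every 90°.
The full set through 74° is {74°, 164°, 254°, 344°}.
Given {74°, 254°, 344°}, the missing hue is 164°.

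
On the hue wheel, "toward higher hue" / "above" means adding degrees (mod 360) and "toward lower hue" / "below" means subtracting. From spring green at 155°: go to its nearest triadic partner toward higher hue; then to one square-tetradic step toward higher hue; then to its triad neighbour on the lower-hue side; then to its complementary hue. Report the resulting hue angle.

65°

triadic ↑ +120°: 155 + 120 = 275°
square ↑ +90°: 275 + 90 = 365 → 365 − 360 = 5°
triadic ↓ −120°: 5 − 120 = -115 → -115 + 360 = 245°
complement +180°: 245 + 180 = 425 → 425 − 360 = 65°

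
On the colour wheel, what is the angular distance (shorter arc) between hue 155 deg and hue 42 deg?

113°

|155 − 42| = 113.
113 ≤ 180, so the shorter arc is 113°.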